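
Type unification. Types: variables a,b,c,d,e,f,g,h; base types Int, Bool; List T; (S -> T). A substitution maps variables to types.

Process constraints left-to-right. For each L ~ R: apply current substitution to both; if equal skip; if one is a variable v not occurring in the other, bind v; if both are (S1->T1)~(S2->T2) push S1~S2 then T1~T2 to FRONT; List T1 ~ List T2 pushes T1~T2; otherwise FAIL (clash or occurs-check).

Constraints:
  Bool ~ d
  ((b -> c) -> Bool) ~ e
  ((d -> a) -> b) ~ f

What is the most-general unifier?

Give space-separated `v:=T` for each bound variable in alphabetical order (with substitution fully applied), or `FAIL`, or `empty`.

Answer: d:=Bool e:=((b -> c) -> Bool) f:=((Bool -> a) -> b)

Derivation:
step 1: unify Bool ~ d  [subst: {-} | 2 pending]
  bind d := Bool
step 2: unify ((b -> c) -> Bool) ~ e  [subst: {d:=Bool} | 1 pending]
  bind e := ((b -> c) -> Bool)
step 3: unify ((Bool -> a) -> b) ~ f  [subst: {d:=Bool, e:=((b -> c) -> Bool)} | 0 pending]
  bind f := ((Bool -> a) -> b)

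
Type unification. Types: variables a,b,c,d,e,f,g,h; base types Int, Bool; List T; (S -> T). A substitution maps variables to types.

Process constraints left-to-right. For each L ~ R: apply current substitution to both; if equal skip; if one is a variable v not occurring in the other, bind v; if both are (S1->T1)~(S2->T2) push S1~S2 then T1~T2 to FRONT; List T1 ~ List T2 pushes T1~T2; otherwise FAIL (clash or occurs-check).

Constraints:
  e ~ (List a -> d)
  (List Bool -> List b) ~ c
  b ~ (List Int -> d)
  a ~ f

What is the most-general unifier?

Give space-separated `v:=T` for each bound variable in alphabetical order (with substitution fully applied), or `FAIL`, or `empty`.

Answer: a:=f b:=(List Int -> d) c:=(List Bool -> List (List Int -> d)) e:=(List f -> d)

Derivation:
step 1: unify e ~ (List a -> d)  [subst: {-} | 3 pending]
  bind e := (List a -> d)
step 2: unify (List Bool -> List b) ~ c  [subst: {e:=(List a -> d)} | 2 pending]
  bind c := (List Bool -> List b)
step 3: unify b ~ (List Int -> d)  [subst: {e:=(List a -> d), c:=(List Bool -> List b)} | 1 pending]
  bind b := (List Int -> d)
step 4: unify a ~ f  [subst: {e:=(List a -> d), c:=(List Bool -> List b), b:=(List Int -> d)} | 0 pending]
  bind a := f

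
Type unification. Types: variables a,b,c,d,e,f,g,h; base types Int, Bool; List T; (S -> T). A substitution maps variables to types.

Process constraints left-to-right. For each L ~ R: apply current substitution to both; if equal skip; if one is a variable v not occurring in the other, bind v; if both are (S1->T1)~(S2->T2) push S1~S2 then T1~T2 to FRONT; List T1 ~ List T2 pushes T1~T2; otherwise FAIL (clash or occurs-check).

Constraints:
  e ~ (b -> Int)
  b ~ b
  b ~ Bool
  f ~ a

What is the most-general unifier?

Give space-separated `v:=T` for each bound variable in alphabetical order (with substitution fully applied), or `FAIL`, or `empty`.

Answer: b:=Bool e:=(Bool -> Int) f:=a

Derivation:
step 1: unify e ~ (b -> Int)  [subst: {-} | 3 pending]
  bind e := (b -> Int)
step 2: unify b ~ b  [subst: {e:=(b -> Int)} | 2 pending]
  -> identical, skip
step 3: unify b ~ Bool  [subst: {e:=(b -> Int)} | 1 pending]
  bind b := Bool
step 4: unify f ~ a  [subst: {e:=(b -> Int), b:=Bool} | 0 pending]
  bind f := a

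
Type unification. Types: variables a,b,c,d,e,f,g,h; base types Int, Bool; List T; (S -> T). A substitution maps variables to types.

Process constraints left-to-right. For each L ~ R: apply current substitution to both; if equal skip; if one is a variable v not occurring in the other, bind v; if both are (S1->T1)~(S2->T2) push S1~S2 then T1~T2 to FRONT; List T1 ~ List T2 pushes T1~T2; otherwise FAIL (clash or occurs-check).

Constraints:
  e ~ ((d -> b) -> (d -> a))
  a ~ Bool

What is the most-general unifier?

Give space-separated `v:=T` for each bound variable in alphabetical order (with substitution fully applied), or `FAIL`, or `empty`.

step 1: unify e ~ ((d -> b) -> (d -> a))  [subst: {-} | 1 pending]
  bind e := ((d -> b) -> (d -> a))
step 2: unify a ~ Bool  [subst: {e:=((d -> b) -> (d -> a))} | 0 pending]
  bind a := Bool

Answer: a:=Bool e:=((d -> b) -> (d -> Bool))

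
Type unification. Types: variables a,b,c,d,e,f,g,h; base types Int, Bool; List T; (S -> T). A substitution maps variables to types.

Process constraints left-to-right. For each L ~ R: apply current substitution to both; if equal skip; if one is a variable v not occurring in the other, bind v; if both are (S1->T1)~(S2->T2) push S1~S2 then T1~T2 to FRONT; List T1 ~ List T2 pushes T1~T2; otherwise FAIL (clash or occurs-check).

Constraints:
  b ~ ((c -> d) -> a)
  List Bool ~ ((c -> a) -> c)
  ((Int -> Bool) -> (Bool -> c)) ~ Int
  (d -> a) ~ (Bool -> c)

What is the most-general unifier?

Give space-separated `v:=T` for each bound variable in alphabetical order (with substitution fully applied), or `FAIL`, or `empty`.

Answer: FAIL

Derivation:
step 1: unify b ~ ((c -> d) -> a)  [subst: {-} | 3 pending]
  bind b := ((c -> d) -> a)
step 2: unify List Bool ~ ((c -> a) -> c)  [subst: {b:=((c -> d) -> a)} | 2 pending]
  clash: List Bool vs ((c -> a) -> c)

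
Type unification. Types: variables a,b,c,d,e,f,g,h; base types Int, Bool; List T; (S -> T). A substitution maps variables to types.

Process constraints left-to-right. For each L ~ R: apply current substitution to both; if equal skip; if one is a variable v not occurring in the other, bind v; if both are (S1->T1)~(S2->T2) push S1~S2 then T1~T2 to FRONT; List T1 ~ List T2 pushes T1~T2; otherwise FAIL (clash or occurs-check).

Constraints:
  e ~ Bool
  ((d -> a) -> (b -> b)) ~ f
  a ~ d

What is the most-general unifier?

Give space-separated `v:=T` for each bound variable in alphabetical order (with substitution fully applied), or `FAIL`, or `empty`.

Answer: a:=d e:=Bool f:=((d -> d) -> (b -> b))

Derivation:
step 1: unify e ~ Bool  [subst: {-} | 2 pending]
  bind e := Bool
step 2: unify ((d -> a) -> (b -> b)) ~ f  [subst: {e:=Bool} | 1 pending]
  bind f := ((d -> a) -> (b -> b))
step 3: unify a ~ d  [subst: {e:=Bool, f:=((d -> a) -> (b -> b))} | 0 pending]
  bind a := d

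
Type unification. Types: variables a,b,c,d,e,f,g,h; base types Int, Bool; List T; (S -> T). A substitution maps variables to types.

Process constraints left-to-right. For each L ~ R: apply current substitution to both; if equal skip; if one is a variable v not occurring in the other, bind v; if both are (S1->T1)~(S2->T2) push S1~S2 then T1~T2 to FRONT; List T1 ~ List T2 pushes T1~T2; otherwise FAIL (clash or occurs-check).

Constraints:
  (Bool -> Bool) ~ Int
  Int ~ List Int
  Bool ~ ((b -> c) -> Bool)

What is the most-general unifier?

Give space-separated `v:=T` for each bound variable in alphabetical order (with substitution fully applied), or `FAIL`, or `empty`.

step 1: unify (Bool -> Bool) ~ Int  [subst: {-} | 2 pending]
  clash: (Bool -> Bool) vs Int

Answer: FAIL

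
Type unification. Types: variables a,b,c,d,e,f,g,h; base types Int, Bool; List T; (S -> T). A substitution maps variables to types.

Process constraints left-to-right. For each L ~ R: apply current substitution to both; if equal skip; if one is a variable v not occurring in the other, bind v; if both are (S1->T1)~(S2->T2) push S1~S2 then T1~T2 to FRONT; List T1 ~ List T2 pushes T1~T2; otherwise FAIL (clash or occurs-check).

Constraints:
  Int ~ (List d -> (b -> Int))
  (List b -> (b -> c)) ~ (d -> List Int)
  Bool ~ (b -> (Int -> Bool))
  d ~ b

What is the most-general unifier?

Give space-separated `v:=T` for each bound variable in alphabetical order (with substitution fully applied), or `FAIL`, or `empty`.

Answer: FAIL

Derivation:
step 1: unify Int ~ (List d -> (b -> Int))  [subst: {-} | 3 pending]
  clash: Int vs (List d -> (b -> Int))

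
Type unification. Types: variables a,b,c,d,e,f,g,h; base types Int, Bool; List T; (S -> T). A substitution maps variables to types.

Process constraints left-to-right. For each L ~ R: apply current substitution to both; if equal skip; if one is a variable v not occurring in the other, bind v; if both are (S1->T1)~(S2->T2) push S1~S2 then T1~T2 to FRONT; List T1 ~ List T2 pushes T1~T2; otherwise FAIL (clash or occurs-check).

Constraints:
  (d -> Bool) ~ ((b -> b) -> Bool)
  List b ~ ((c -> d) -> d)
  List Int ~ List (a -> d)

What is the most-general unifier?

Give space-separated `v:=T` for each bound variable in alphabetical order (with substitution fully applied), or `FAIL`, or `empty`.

Answer: FAIL

Derivation:
step 1: unify (d -> Bool) ~ ((b -> b) -> Bool)  [subst: {-} | 2 pending]
  -> decompose arrow: push d~(b -> b), Bool~Bool
step 2: unify d ~ (b -> b)  [subst: {-} | 3 pending]
  bind d := (b -> b)
step 3: unify Bool ~ Bool  [subst: {d:=(b -> b)} | 2 pending]
  -> identical, skip
step 4: unify List b ~ ((c -> (b -> b)) -> (b -> b))  [subst: {d:=(b -> b)} | 1 pending]
  clash: List b vs ((c -> (b -> b)) -> (b -> b))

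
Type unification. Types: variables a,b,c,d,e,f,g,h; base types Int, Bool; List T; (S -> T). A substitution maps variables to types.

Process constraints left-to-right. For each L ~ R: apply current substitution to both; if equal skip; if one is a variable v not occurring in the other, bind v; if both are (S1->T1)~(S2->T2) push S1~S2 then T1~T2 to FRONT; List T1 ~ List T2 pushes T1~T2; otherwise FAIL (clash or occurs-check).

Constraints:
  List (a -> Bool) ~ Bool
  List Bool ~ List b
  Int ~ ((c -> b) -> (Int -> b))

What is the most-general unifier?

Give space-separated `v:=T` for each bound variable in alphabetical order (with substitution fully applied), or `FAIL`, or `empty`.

step 1: unify List (a -> Bool) ~ Bool  [subst: {-} | 2 pending]
  clash: List (a -> Bool) vs Bool

Answer: FAIL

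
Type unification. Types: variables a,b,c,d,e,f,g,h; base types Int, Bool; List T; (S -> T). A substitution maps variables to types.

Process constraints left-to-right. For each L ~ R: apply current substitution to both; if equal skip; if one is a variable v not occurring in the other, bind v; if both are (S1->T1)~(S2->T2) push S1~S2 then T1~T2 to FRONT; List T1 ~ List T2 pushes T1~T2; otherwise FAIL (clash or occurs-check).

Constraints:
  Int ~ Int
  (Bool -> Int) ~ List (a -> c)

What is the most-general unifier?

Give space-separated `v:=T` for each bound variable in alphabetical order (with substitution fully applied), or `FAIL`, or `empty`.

step 1: unify Int ~ Int  [subst: {-} | 1 pending]
  -> identical, skip
step 2: unify (Bool -> Int) ~ List (a -> c)  [subst: {-} | 0 pending]
  clash: (Bool -> Int) vs List (a -> c)

Answer: FAIL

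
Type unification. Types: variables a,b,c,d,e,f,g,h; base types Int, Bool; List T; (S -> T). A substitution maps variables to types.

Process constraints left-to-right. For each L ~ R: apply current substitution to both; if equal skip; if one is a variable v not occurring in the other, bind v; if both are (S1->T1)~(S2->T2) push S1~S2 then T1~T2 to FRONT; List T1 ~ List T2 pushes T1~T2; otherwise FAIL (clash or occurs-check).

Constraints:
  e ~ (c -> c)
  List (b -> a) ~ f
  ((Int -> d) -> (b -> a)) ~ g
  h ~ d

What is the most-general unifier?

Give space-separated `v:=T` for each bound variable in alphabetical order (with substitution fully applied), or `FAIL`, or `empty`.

Answer: e:=(c -> c) f:=List (b -> a) g:=((Int -> d) -> (b -> a)) h:=d

Derivation:
step 1: unify e ~ (c -> c)  [subst: {-} | 3 pending]
  bind e := (c -> c)
step 2: unify List (b -> a) ~ f  [subst: {e:=(c -> c)} | 2 pending]
  bind f := List (b -> a)
step 3: unify ((Int -> d) -> (b -> a)) ~ g  [subst: {e:=(c -> c), f:=List (b -> a)} | 1 pending]
  bind g := ((Int -> d) -> (b -> a))
step 4: unify h ~ d  [subst: {e:=(c -> c), f:=List (b -> a), g:=((Int -> d) -> (b -> a))} | 0 pending]
  bind h := d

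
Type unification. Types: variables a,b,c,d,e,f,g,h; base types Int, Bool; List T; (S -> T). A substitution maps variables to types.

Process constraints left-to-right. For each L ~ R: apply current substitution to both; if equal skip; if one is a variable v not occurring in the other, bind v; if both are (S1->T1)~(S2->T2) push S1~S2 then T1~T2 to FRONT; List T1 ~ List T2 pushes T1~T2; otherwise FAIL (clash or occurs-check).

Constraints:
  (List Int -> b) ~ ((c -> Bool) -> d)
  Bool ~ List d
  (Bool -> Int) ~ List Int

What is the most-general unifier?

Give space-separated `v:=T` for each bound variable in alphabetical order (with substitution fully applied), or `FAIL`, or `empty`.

step 1: unify (List Int -> b) ~ ((c -> Bool) -> d)  [subst: {-} | 2 pending]
  -> decompose arrow: push List Int~(c -> Bool), b~d
step 2: unify List Int ~ (c -> Bool)  [subst: {-} | 3 pending]
  clash: List Int vs (c -> Bool)

Answer: FAIL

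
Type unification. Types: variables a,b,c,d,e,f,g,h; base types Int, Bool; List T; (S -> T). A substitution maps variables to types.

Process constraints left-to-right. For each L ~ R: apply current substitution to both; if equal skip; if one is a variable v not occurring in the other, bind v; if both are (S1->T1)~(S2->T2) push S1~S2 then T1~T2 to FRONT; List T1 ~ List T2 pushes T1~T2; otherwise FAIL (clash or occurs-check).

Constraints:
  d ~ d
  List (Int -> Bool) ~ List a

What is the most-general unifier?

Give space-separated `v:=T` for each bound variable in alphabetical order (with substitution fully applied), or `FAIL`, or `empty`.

step 1: unify d ~ d  [subst: {-} | 1 pending]
  -> identical, skip
step 2: unify List (Int -> Bool) ~ List a  [subst: {-} | 0 pending]
  -> decompose List: push (Int -> Bool)~a
step 3: unify (Int -> Bool) ~ a  [subst: {-} | 0 pending]
  bind a := (Int -> Bool)

Answer: a:=(Int -> Bool)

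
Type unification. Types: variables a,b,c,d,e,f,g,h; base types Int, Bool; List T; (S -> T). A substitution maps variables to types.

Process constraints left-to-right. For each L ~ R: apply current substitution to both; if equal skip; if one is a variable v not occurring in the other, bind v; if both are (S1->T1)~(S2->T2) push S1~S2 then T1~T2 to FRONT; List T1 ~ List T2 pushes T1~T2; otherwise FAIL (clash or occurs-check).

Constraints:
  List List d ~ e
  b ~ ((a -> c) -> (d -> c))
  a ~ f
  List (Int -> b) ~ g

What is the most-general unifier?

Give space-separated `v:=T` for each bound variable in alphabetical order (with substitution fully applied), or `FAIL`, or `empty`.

step 1: unify List List d ~ e  [subst: {-} | 3 pending]
  bind e := List List d
step 2: unify b ~ ((a -> c) -> (d -> c))  [subst: {e:=List List d} | 2 pending]
  bind b := ((a -> c) -> (d -> c))
step 3: unify a ~ f  [subst: {e:=List List d, b:=((a -> c) -> (d -> c))} | 1 pending]
  bind a := f
step 4: unify List (Int -> ((f -> c) -> (d -> c))) ~ g  [subst: {e:=List List d, b:=((a -> c) -> (d -> c)), a:=f} | 0 pending]
  bind g := List (Int -> ((f -> c) -> (d -> c)))

Answer: a:=f b:=((f -> c) -> (d -> c)) e:=List List d g:=List (Int -> ((f -> c) -> (d -> c)))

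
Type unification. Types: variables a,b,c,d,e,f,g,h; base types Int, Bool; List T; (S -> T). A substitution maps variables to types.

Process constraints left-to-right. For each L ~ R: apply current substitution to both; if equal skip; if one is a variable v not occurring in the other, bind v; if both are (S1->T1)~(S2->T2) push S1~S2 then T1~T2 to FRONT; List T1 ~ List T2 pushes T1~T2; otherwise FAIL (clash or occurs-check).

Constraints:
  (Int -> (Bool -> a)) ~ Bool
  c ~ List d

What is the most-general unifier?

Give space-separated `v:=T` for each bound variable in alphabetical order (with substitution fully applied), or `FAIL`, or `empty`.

step 1: unify (Int -> (Bool -> a)) ~ Bool  [subst: {-} | 1 pending]
  clash: (Int -> (Bool -> a)) vs Bool

Answer: FAIL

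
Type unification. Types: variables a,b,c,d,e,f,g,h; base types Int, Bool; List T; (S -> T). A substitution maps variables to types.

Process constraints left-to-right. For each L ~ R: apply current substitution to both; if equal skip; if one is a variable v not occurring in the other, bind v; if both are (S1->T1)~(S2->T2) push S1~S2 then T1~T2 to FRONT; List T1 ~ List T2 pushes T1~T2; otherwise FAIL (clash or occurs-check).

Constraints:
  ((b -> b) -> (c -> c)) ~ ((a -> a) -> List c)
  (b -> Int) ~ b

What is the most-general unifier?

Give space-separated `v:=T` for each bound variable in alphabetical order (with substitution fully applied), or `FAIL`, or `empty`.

step 1: unify ((b -> b) -> (c -> c)) ~ ((a -> a) -> List c)  [subst: {-} | 1 pending]
  -> decompose arrow: push (b -> b)~(a -> a), (c -> c)~List c
step 2: unify (b -> b) ~ (a -> a)  [subst: {-} | 2 pending]
  -> decompose arrow: push b~a, b~a
step 3: unify b ~ a  [subst: {-} | 3 pending]
  bind b := a
step 4: unify a ~ a  [subst: {b:=a} | 2 pending]
  -> identical, skip
step 5: unify (c -> c) ~ List c  [subst: {b:=a} | 1 pending]
  clash: (c -> c) vs List c

Answer: FAIL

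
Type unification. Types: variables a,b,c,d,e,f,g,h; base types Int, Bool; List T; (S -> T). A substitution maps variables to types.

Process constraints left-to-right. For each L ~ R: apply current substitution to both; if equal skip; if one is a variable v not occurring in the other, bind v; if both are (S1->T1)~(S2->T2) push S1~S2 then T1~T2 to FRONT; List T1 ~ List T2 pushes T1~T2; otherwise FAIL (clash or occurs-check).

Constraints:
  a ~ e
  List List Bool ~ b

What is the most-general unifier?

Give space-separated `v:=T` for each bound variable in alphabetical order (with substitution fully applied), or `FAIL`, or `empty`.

Answer: a:=e b:=List List Bool

Derivation:
step 1: unify a ~ e  [subst: {-} | 1 pending]
  bind a := e
step 2: unify List List Bool ~ b  [subst: {a:=e} | 0 pending]
  bind b := List List Bool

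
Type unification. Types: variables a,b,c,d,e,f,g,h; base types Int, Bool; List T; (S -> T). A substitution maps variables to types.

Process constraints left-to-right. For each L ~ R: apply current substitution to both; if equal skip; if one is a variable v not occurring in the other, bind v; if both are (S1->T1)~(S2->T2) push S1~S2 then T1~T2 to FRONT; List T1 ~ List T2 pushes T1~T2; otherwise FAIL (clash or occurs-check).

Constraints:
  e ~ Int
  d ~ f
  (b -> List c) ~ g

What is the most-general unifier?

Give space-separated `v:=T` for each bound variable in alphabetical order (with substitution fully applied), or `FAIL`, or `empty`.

step 1: unify e ~ Int  [subst: {-} | 2 pending]
  bind e := Int
step 2: unify d ~ f  [subst: {e:=Int} | 1 pending]
  bind d := f
step 3: unify (b -> List c) ~ g  [subst: {e:=Int, d:=f} | 0 pending]
  bind g := (b -> List c)

Answer: d:=f e:=Int g:=(b -> List c)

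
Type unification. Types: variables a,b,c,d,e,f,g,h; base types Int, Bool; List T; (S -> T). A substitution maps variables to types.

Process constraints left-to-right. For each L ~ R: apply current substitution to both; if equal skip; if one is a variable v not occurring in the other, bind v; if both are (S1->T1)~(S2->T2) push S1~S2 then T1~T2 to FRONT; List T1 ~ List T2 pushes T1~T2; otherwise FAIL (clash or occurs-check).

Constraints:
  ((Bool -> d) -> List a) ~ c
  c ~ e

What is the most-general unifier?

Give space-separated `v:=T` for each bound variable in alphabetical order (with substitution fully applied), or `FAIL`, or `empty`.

Answer: c:=((Bool -> d) -> List a) e:=((Bool -> d) -> List a)

Derivation:
step 1: unify ((Bool -> d) -> List a) ~ c  [subst: {-} | 1 pending]
  bind c := ((Bool -> d) -> List a)
step 2: unify ((Bool -> d) -> List a) ~ e  [subst: {c:=((Bool -> d) -> List a)} | 0 pending]
  bind e := ((Bool -> d) -> List a)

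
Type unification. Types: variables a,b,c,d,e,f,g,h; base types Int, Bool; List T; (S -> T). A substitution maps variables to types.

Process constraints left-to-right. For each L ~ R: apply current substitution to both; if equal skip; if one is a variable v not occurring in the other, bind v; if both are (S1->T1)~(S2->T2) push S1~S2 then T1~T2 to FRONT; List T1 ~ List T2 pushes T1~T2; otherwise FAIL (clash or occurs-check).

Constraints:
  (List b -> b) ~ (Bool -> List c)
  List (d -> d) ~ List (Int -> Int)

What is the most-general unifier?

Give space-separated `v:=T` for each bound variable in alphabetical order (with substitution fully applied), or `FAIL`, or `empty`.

step 1: unify (List b -> b) ~ (Bool -> List c)  [subst: {-} | 1 pending]
  -> decompose arrow: push List b~Bool, b~List c
step 2: unify List b ~ Bool  [subst: {-} | 2 pending]
  clash: List b vs Bool

Answer: FAIL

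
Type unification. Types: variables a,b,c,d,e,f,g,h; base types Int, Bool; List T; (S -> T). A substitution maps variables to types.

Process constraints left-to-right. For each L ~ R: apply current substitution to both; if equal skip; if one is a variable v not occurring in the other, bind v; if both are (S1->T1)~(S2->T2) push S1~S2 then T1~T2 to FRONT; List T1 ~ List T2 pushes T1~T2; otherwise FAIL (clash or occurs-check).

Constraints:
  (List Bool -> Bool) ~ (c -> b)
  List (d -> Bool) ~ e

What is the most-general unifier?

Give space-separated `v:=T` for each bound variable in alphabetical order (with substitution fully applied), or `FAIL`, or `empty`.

Answer: b:=Bool c:=List Bool e:=List (d -> Bool)

Derivation:
step 1: unify (List Bool -> Bool) ~ (c -> b)  [subst: {-} | 1 pending]
  -> decompose arrow: push List Bool~c, Bool~b
step 2: unify List Bool ~ c  [subst: {-} | 2 pending]
  bind c := List Bool
step 3: unify Bool ~ b  [subst: {c:=List Bool} | 1 pending]
  bind b := Bool
step 4: unify List (d -> Bool) ~ e  [subst: {c:=List Bool, b:=Bool} | 0 pending]
  bind e := List (d -> Bool)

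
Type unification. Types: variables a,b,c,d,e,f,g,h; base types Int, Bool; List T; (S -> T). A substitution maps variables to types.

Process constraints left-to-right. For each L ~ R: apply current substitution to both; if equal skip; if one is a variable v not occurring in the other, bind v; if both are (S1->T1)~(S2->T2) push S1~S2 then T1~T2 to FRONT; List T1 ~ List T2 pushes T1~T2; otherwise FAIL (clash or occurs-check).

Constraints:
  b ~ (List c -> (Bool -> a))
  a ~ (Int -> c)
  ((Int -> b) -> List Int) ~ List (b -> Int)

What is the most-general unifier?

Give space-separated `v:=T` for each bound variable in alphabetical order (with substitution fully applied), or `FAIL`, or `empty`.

Answer: FAIL

Derivation:
step 1: unify b ~ (List c -> (Bool -> a))  [subst: {-} | 2 pending]
  bind b := (List c -> (Bool -> a))
step 2: unify a ~ (Int -> c)  [subst: {b:=(List c -> (Bool -> a))} | 1 pending]
  bind a := (Int -> c)
step 3: unify ((Int -> (List c -> (Bool -> (Int -> c)))) -> List Int) ~ List ((List c -> (Bool -> (Int -> c))) -> Int)  [subst: {b:=(List c -> (Bool -> a)), a:=(Int -> c)} | 0 pending]
  clash: ((Int -> (List c -> (Bool -> (Int -> c)))) -> List Int) vs List ((List c -> (Bool -> (Int -> c))) -> Int)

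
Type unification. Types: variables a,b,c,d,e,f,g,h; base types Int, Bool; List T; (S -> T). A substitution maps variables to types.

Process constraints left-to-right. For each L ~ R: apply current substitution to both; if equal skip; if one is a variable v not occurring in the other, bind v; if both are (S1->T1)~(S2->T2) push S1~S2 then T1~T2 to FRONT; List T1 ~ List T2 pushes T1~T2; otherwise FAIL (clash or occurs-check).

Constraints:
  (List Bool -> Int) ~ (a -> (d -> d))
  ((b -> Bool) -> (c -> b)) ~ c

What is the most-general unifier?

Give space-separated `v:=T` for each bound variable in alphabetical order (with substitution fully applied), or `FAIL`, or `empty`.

Answer: FAIL

Derivation:
step 1: unify (List Bool -> Int) ~ (a -> (d -> d))  [subst: {-} | 1 pending]
  -> decompose arrow: push List Bool~a, Int~(d -> d)
step 2: unify List Bool ~ a  [subst: {-} | 2 pending]
  bind a := List Bool
step 3: unify Int ~ (d -> d)  [subst: {a:=List Bool} | 1 pending]
  clash: Int vs (d -> d)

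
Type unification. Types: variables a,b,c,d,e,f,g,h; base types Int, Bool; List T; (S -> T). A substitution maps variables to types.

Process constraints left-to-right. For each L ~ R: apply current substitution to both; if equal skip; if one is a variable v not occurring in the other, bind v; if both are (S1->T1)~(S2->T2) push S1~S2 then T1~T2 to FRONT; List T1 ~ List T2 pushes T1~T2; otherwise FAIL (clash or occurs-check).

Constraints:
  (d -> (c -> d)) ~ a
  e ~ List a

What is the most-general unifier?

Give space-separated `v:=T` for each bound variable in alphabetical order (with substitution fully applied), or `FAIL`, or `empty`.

Answer: a:=(d -> (c -> d)) e:=List (d -> (c -> d))

Derivation:
step 1: unify (d -> (c -> d)) ~ a  [subst: {-} | 1 pending]
  bind a := (d -> (c -> d))
step 2: unify e ~ List (d -> (c -> d))  [subst: {a:=(d -> (c -> d))} | 0 pending]
  bind e := List (d -> (c -> d))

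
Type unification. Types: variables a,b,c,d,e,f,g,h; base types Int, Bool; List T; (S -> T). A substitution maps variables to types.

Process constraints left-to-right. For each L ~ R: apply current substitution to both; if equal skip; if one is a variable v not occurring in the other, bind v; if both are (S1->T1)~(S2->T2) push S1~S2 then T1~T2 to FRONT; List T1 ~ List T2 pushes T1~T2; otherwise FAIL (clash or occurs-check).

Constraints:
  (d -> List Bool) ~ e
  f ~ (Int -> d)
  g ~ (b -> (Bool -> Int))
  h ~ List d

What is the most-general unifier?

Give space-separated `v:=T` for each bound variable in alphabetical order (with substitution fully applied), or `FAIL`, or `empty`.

Answer: e:=(d -> List Bool) f:=(Int -> d) g:=(b -> (Bool -> Int)) h:=List d

Derivation:
step 1: unify (d -> List Bool) ~ e  [subst: {-} | 3 pending]
  bind e := (d -> List Bool)
step 2: unify f ~ (Int -> d)  [subst: {e:=(d -> List Bool)} | 2 pending]
  bind f := (Int -> d)
step 3: unify g ~ (b -> (Bool -> Int))  [subst: {e:=(d -> List Bool), f:=(Int -> d)} | 1 pending]
  bind g := (b -> (Bool -> Int))
step 4: unify h ~ List d  [subst: {e:=(d -> List Bool), f:=(Int -> d), g:=(b -> (Bool -> Int))} | 0 pending]
  bind h := List d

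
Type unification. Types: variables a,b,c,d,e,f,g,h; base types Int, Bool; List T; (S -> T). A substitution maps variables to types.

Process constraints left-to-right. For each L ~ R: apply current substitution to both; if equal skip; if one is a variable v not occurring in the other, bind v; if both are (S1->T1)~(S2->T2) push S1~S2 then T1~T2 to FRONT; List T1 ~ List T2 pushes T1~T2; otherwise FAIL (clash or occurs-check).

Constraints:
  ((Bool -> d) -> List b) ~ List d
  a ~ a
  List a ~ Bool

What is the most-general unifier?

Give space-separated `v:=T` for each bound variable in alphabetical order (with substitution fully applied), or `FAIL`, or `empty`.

step 1: unify ((Bool -> d) -> List b) ~ List d  [subst: {-} | 2 pending]
  clash: ((Bool -> d) -> List b) vs List d

Answer: FAIL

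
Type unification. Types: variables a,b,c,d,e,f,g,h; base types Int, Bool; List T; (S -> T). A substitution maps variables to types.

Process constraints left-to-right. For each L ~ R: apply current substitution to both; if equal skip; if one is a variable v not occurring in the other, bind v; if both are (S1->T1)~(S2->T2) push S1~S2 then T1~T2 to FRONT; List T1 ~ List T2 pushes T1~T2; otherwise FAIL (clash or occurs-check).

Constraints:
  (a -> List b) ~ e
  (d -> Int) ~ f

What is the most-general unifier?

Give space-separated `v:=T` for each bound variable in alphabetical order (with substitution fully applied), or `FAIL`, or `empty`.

Answer: e:=(a -> List b) f:=(d -> Int)

Derivation:
step 1: unify (a -> List b) ~ e  [subst: {-} | 1 pending]
  bind e := (a -> List b)
step 2: unify (d -> Int) ~ f  [subst: {e:=(a -> List b)} | 0 pending]
  bind f := (d -> Int)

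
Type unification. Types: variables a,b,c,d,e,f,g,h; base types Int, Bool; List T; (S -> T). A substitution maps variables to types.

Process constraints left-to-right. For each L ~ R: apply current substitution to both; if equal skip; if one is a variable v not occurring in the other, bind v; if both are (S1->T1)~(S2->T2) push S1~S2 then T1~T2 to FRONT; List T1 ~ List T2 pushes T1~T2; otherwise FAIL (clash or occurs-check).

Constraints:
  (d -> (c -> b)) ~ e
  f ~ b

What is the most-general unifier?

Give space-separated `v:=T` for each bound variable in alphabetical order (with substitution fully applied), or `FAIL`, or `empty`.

Answer: e:=(d -> (c -> b)) f:=b

Derivation:
step 1: unify (d -> (c -> b)) ~ e  [subst: {-} | 1 pending]
  bind e := (d -> (c -> b))
step 2: unify f ~ b  [subst: {e:=(d -> (c -> b))} | 0 pending]
  bind f := b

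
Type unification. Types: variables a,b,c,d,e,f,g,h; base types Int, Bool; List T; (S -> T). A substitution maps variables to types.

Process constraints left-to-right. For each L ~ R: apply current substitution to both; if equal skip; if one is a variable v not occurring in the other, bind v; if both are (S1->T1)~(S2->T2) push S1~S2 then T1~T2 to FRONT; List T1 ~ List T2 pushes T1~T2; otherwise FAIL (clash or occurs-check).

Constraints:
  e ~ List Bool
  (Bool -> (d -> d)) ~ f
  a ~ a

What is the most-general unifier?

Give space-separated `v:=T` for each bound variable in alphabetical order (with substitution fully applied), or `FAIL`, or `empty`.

step 1: unify e ~ List Bool  [subst: {-} | 2 pending]
  bind e := List Bool
step 2: unify (Bool -> (d -> d)) ~ f  [subst: {e:=List Bool} | 1 pending]
  bind f := (Bool -> (d -> d))
step 3: unify a ~ a  [subst: {e:=List Bool, f:=(Bool -> (d -> d))} | 0 pending]
  -> identical, skip

Answer: e:=List Bool f:=(Bool -> (d -> d))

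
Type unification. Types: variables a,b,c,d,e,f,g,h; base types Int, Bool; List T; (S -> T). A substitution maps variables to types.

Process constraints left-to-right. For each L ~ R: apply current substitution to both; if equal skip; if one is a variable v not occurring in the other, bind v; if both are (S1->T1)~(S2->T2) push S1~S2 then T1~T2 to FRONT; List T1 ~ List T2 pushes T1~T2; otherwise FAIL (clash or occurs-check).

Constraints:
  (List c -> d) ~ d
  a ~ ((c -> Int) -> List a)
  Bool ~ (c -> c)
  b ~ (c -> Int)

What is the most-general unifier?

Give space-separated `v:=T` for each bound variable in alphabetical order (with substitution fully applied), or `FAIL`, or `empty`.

step 1: unify (List c -> d) ~ d  [subst: {-} | 3 pending]
  occurs-check fail

Answer: FAIL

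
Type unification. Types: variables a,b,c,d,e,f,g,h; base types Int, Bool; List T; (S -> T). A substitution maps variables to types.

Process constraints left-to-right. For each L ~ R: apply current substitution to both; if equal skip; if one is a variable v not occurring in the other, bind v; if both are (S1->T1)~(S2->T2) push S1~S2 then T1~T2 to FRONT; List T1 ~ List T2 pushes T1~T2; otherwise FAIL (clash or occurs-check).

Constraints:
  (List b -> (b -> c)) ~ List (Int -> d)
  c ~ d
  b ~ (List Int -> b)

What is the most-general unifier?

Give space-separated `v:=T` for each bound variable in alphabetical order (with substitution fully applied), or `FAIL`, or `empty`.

step 1: unify (List b -> (b -> c)) ~ List (Int -> d)  [subst: {-} | 2 pending]
  clash: (List b -> (b -> c)) vs List (Int -> d)

Answer: FAIL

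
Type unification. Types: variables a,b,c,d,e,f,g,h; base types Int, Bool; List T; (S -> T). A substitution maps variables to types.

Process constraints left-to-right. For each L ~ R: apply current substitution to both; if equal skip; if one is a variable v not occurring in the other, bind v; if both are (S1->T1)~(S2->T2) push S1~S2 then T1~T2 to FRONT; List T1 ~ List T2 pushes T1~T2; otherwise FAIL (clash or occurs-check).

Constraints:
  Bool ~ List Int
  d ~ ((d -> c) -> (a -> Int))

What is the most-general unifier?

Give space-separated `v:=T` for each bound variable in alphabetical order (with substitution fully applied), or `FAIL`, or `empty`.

Answer: FAIL

Derivation:
step 1: unify Bool ~ List Int  [subst: {-} | 1 pending]
  clash: Bool vs List Int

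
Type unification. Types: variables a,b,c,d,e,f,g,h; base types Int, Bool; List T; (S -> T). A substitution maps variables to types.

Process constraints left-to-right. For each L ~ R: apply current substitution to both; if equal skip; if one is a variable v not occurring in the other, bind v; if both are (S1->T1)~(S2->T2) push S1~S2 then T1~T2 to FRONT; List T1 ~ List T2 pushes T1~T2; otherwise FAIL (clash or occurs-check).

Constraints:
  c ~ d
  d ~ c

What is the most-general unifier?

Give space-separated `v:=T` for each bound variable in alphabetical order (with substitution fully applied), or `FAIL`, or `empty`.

step 1: unify c ~ d  [subst: {-} | 1 pending]
  bind c := d
step 2: unify d ~ d  [subst: {c:=d} | 0 pending]
  -> identical, skip

Answer: c:=d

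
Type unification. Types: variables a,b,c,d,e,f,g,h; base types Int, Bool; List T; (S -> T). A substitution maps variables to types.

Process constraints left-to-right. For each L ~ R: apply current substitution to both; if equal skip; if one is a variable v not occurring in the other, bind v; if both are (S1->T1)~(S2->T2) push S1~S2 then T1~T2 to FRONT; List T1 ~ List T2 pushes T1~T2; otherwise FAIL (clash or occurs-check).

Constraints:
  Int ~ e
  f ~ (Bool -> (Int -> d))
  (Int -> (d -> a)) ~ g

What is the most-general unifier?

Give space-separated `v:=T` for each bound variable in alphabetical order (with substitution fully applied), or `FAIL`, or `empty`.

step 1: unify Int ~ e  [subst: {-} | 2 pending]
  bind e := Int
step 2: unify f ~ (Bool -> (Int -> d))  [subst: {e:=Int} | 1 pending]
  bind f := (Bool -> (Int -> d))
step 3: unify (Int -> (d -> a)) ~ g  [subst: {e:=Int, f:=(Bool -> (Int -> d))} | 0 pending]
  bind g := (Int -> (d -> a))

Answer: e:=Int f:=(Bool -> (Int -> d)) g:=(Int -> (d -> a))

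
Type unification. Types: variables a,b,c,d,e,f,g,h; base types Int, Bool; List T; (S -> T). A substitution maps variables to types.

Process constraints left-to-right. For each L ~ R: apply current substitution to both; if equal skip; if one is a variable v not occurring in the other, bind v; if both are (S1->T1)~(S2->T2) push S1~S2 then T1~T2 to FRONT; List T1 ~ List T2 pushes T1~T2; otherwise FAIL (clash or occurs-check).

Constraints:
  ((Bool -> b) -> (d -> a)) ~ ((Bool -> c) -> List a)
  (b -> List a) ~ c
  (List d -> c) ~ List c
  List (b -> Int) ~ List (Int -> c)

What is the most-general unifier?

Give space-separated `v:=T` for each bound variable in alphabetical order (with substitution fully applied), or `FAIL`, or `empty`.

step 1: unify ((Bool -> b) -> (d -> a)) ~ ((Bool -> c) -> List a)  [subst: {-} | 3 pending]
  -> decompose arrow: push (Bool -> b)~(Bool -> c), (d -> a)~List a
step 2: unify (Bool -> b) ~ (Bool -> c)  [subst: {-} | 4 pending]
  -> decompose arrow: push Bool~Bool, b~c
step 3: unify Bool ~ Bool  [subst: {-} | 5 pending]
  -> identical, skip
step 4: unify b ~ c  [subst: {-} | 4 pending]
  bind b := c
step 5: unify (d -> a) ~ List a  [subst: {b:=c} | 3 pending]
  clash: (d -> a) vs List a

Answer: FAIL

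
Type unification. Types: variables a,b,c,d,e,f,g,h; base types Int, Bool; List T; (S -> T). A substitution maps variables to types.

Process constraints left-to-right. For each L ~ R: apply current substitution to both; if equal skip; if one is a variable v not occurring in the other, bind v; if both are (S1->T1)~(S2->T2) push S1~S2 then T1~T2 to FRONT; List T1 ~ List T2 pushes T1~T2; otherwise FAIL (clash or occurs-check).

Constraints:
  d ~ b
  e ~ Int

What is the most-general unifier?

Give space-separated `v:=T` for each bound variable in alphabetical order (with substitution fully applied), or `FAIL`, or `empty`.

Answer: d:=b e:=Int

Derivation:
step 1: unify d ~ b  [subst: {-} | 1 pending]
  bind d := b
step 2: unify e ~ Int  [subst: {d:=b} | 0 pending]
  bind e := Int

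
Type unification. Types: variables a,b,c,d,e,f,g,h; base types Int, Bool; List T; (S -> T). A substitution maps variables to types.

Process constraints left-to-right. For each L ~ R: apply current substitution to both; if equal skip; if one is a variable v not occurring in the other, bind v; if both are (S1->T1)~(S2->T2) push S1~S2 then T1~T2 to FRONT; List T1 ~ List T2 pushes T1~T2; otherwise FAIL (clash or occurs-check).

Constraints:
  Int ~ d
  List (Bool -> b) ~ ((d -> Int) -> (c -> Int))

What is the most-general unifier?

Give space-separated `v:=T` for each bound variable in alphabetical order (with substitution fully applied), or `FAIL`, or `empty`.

step 1: unify Int ~ d  [subst: {-} | 1 pending]
  bind d := Int
step 2: unify List (Bool -> b) ~ ((Int -> Int) -> (c -> Int))  [subst: {d:=Int} | 0 pending]
  clash: List (Bool -> b) vs ((Int -> Int) -> (c -> Int))

Answer: FAIL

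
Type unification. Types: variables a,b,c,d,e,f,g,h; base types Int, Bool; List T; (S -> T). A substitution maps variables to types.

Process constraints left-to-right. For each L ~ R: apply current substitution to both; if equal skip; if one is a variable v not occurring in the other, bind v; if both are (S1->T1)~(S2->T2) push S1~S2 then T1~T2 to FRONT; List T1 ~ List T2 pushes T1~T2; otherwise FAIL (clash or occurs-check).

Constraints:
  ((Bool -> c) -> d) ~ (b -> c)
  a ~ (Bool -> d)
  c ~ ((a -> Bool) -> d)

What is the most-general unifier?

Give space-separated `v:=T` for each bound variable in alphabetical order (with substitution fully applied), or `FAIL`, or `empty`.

Answer: FAIL

Derivation:
step 1: unify ((Bool -> c) -> d) ~ (b -> c)  [subst: {-} | 2 pending]
  -> decompose arrow: push (Bool -> c)~b, d~c
step 2: unify (Bool -> c) ~ b  [subst: {-} | 3 pending]
  bind b := (Bool -> c)
step 3: unify d ~ c  [subst: {b:=(Bool -> c)} | 2 pending]
  bind d := c
step 4: unify a ~ (Bool -> c)  [subst: {b:=(Bool -> c), d:=c} | 1 pending]
  bind a := (Bool -> c)
step 5: unify c ~ (((Bool -> c) -> Bool) -> c)  [subst: {b:=(Bool -> c), d:=c, a:=(Bool -> c)} | 0 pending]
  occurs-check fail: c in (((Bool -> c) -> Bool) -> c)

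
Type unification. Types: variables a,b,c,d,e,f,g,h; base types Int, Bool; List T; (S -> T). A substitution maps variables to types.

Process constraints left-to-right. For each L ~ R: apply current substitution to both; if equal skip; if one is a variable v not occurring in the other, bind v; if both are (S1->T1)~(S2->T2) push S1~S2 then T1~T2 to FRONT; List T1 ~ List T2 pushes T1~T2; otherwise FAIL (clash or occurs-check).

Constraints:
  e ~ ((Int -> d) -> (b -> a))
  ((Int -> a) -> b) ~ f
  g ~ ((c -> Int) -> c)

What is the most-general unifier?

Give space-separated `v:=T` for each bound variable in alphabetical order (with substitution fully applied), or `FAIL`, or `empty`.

step 1: unify e ~ ((Int -> d) -> (b -> a))  [subst: {-} | 2 pending]
  bind e := ((Int -> d) -> (b -> a))
step 2: unify ((Int -> a) -> b) ~ f  [subst: {e:=((Int -> d) -> (b -> a))} | 1 pending]
  bind f := ((Int -> a) -> b)
step 3: unify g ~ ((c -> Int) -> c)  [subst: {e:=((Int -> d) -> (b -> a)), f:=((Int -> a) -> b)} | 0 pending]
  bind g := ((c -> Int) -> c)

Answer: e:=((Int -> d) -> (b -> a)) f:=((Int -> a) -> b) g:=((c -> Int) -> c)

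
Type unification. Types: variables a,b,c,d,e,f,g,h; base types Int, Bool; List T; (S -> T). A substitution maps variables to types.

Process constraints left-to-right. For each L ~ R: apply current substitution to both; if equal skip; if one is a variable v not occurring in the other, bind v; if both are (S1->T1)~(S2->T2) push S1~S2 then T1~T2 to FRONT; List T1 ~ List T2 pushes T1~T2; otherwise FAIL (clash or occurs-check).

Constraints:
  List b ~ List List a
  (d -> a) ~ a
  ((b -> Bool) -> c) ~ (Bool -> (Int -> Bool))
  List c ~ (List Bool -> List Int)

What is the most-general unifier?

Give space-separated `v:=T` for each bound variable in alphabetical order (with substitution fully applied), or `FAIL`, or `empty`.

step 1: unify List b ~ List List a  [subst: {-} | 3 pending]
  -> decompose List: push b~List a
step 2: unify b ~ List a  [subst: {-} | 3 pending]
  bind b := List a
step 3: unify (d -> a) ~ a  [subst: {b:=List a} | 2 pending]
  occurs-check fail

Answer: FAIL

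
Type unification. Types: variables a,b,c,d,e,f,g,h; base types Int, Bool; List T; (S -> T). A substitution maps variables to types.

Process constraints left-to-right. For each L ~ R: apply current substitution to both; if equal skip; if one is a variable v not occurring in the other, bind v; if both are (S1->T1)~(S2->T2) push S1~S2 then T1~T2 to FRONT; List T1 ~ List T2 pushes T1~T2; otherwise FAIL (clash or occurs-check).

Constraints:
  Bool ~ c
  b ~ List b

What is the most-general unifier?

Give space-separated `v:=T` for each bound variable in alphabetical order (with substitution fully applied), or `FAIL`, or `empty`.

Answer: FAIL

Derivation:
step 1: unify Bool ~ c  [subst: {-} | 1 pending]
  bind c := Bool
step 2: unify b ~ List b  [subst: {c:=Bool} | 0 pending]
  occurs-check fail: b in List b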